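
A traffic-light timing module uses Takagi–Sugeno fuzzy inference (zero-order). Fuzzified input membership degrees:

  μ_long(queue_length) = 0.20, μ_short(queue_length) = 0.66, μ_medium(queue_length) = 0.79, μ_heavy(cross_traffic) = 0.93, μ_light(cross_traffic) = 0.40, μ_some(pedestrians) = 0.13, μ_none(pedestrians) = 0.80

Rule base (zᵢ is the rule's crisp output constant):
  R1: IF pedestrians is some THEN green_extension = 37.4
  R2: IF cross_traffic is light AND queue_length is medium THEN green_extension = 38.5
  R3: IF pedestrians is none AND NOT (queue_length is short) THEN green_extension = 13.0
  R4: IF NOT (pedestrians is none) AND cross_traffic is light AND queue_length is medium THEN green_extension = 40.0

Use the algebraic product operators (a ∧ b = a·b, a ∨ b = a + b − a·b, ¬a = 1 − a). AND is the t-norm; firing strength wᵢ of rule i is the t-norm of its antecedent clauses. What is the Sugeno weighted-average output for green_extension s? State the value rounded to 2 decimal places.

29.56

R1 (z=37.4): some=0.13 → w = 0.1300
R2 (z=38.5): light=0.40, medium=0.79; AND[a·b] → w = 0.3160
R3 (z=13.0): none=0.80, ¬short=1−0.66=0.34; AND[a·b] → w = 0.2720
R4 (z=40.0): ¬none=1−0.80=0.20, light=0.40, medium=0.79; AND[a·b] → w = 0.0632
Weighted average = (0.1300·37.4 + 0.3160·38.5 + 0.2720·13.0 + 0.0632·40.0) / (0.1300 + 0.3160 + 0.2720 + 0.0632)
  = 23.0920 / 0.7812 = 29.56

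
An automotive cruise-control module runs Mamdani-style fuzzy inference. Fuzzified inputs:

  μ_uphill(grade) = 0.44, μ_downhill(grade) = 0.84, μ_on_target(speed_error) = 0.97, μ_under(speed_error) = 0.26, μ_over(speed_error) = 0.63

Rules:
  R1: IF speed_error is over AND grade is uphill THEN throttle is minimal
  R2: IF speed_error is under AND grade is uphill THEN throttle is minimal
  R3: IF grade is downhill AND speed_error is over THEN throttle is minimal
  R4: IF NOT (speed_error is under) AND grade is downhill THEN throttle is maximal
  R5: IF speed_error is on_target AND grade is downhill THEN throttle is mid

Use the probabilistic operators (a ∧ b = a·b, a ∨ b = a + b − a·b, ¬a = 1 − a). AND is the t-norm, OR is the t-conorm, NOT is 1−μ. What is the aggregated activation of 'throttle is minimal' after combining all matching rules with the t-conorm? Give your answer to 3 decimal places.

R1: over=0.63, uphill=0.44; AND[a·b] → w = 0.2772
R2: under=0.26, uphill=0.44; AND[a·b] → w = 0.1144
R3: downhill=0.84, over=0.63; AND[a·b] → w = 0.5292
R4: ¬under=1−0.26=0.74, downhill=0.84; AND[a·b] → w = 0.6216
R5: on_target=0.97, downhill=0.84; AND[a·b] → w = 0.8148
Rules with consequent 'minimal': {R1, R2, R3} → strengths 0.2772, 0.1144, 0.5292
Aggregate via t-conorm [a + b − a·b]: 0.6986

0.699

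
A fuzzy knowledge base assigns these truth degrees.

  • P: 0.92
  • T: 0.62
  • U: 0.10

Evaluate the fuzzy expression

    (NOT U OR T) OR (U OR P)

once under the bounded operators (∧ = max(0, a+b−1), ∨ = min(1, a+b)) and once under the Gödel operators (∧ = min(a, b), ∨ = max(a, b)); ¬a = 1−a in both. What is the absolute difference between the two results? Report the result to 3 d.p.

Under bounded:
  NOT U = 1 − 0.10 = 0.90
  NOT U OR T = min(1, a+b) on (0.90, 0.62) = 1.00
  U OR P = min(1, a+b) on (0.10, 0.92) = 1.00
  (NOT U OR T) OR (U OR P) = min(1, a+b) on (1.00, 1.00) = 1.00
  → value = 1.0000
Under Gödel:
  NOT U = 1 − 0.10 = 0.90
  NOT U OR T = max(a, b) on (0.90, 0.62) = 0.90
  U OR P = max(a, b) on (0.10, 0.92) = 0.92
  (NOT U OR T) OR (U OR P) = max(a, b) on (0.90, 0.92) = 0.92
  → value = 0.9200
|1.0000 − 0.9200| = 0.080

0.080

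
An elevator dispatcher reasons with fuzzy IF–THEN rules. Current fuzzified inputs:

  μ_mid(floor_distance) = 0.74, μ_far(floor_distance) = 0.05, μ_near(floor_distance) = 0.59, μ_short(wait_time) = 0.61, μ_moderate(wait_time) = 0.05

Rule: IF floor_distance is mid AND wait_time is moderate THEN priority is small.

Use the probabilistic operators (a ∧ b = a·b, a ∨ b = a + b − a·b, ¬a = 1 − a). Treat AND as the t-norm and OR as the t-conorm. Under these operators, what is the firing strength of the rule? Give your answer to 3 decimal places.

0.037

firing strength: mid=0.74, moderate=0.05; AND[a·b] → w = 0.0370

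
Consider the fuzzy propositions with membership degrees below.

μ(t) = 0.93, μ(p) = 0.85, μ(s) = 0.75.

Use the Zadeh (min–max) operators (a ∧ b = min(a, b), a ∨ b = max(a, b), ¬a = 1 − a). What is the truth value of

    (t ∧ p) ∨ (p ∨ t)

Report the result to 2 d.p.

t ∧ p = min(a, b) on (0.93, 0.85) = 0.85
p ∨ t = max(a, b) on (0.85, 0.93) = 0.93
(t ∧ p) ∨ (p ∨ t) = max(a, b) on (0.85, 0.93) = 0.93

0.93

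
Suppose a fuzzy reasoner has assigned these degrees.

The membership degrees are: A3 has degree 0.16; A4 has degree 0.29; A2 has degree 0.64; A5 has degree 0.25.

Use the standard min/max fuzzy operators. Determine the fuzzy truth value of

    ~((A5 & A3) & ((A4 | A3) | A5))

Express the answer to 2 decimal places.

0.84

A5 & A3 = min(a, b) on (0.25, 0.16) = 0.16
A4 | A3 = max(a, b) on (0.29, 0.16) = 0.29
(A4 | A3) | A5 = max(a, b) on (0.29, 0.25) = 0.29
(A5 & A3) & ((A4 | A3) | A5) = min(a, b) on (0.16, 0.29) = 0.16
~((A5 & A3) & ((A4 | A3) | A5)) = 1 − 0.16 = 0.84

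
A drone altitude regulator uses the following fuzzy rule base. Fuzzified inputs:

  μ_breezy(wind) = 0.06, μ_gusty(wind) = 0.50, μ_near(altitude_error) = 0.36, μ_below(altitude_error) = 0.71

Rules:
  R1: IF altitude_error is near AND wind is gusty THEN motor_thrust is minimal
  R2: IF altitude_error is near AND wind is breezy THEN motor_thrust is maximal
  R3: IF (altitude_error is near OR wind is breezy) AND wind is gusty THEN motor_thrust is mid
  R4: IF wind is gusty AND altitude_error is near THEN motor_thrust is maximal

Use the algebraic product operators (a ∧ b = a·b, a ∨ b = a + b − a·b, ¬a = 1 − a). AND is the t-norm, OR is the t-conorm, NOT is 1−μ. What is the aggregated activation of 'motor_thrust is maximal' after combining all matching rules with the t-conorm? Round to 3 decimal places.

R1: near=0.36, gusty=0.50; AND[a·b] → w = 0.1800
R2: near=0.36, breezy=0.06; AND[a·b] → w = 0.0216
R3: (near=0.36 OR breezy=0.06) = 0.3984; AND[a·b] with gusty=0.50 → w = 0.1992
R4: gusty=0.50, near=0.36; AND[a·b] → w = 0.1800
Rules with consequent 'maximal': {R2, R4} → strengths 0.0216, 0.1800
Aggregate via t-conorm [a + b − a·b]: 0.1977

0.198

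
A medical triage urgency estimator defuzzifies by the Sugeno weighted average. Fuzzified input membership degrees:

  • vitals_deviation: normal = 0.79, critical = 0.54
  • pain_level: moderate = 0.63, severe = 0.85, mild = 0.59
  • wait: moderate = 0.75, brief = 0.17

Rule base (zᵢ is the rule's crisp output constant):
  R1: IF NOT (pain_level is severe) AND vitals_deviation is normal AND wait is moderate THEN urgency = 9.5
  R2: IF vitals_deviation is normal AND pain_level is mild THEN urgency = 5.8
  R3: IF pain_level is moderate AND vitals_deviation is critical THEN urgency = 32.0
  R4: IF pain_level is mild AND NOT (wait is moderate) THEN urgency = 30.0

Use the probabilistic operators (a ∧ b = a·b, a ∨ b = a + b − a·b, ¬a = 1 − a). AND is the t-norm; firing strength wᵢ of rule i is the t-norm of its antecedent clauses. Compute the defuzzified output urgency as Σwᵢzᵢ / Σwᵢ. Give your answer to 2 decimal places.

18.09

R1 (z=9.5): ¬severe=1−0.85=0.15, normal=0.79, moderate=0.75; AND[a·b] → w = 0.0889
R2 (z=5.8): normal=0.79, mild=0.59; AND[a·b] → w = 0.4661
R3 (z=32.0): moderate=0.63, critical=0.54; AND[a·b] → w = 0.3402
R4 (z=30.0): mild=0.59, ¬moderate=1−0.75=0.25; AND[a·b] → w = 0.1475
Weighted average = (0.0889·9.5 + 0.4661·5.8 + 0.3402·32.0 + 0.1475·30.0) / (0.0889 + 0.4661 + 0.3402 + 0.1475)
  = 18.8591 / 1.0427 = 18.09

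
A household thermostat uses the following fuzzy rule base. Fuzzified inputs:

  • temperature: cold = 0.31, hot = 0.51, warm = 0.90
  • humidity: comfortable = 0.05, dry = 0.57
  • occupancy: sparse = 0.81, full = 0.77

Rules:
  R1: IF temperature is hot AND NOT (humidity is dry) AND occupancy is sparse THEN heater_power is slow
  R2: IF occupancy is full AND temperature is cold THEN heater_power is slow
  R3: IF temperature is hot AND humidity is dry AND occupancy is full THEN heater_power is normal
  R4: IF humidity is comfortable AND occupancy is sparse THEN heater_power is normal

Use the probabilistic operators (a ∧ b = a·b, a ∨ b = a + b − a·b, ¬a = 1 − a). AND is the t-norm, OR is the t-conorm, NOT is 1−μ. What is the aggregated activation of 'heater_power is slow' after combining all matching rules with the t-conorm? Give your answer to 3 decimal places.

R1: hot=0.51, ¬dry=1−0.57=0.43, sparse=0.81; AND[a·b] → w = 0.1776
R2: full=0.77, cold=0.31; AND[a·b] → w = 0.2387
R3: hot=0.51, dry=0.57, full=0.77; AND[a·b] → w = 0.2238
R4: comfortable=0.05, sparse=0.81; AND[a·b] → w = 0.0405
Rules with consequent 'slow': {R1, R2} → strengths 0.1776, 0.2387
Aggregate via t-conorm [a + b − a·b]: 0.3739

0.374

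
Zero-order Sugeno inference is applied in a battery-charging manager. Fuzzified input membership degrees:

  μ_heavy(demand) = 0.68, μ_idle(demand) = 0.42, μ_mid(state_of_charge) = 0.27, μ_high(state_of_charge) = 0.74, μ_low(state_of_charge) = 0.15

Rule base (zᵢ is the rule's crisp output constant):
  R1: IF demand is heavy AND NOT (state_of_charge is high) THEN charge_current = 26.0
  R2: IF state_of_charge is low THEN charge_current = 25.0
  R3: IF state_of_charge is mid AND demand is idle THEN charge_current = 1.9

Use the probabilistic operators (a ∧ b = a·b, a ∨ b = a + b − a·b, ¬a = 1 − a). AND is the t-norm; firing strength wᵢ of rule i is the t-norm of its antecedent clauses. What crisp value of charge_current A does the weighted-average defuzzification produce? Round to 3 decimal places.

R1 (z=26.0): heavy=0.68, ¬high=1−0.74=0.26; AND[a·b] → w = 0.1768
R2 (z=25.0): low=0.15 → w = 0.1500
R3 (z=1.9): mid=0.27, idle=0.42; AND[a·b] → w = 0.1134
Weighted average = (0.1768·26.0 + 0.1500·25.0 + 0.1134·1.9) / (0.1768 + 0.1500 + 0.1134)
  = 8.5623 / 0.4402 = 19.451

19.451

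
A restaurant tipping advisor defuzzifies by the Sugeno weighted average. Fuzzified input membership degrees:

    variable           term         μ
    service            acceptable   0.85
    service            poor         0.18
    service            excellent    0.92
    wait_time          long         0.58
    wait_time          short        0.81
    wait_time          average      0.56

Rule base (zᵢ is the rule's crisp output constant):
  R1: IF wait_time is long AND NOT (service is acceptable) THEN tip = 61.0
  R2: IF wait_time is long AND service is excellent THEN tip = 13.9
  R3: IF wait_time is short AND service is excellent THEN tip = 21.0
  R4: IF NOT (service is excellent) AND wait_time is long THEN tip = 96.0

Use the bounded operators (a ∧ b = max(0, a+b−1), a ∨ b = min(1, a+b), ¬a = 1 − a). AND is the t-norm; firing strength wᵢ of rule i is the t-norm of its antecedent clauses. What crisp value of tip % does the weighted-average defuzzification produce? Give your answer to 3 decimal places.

R1 (z=61.0): long=0.58, ¬acceptable=1−0.85=0.15; AND[max(0, a+b−1)] → w = 0.00
R2 (z=13.9): long=0.58, excellent=0.92; AND[max(0, a+b−1)] → w = 0.50
R3 (z=21.0): short=0.81, excellent=0.92; AND[max(0, a+b−1)] → w = 0.73
R4 (z=96.0): ¬excellent=1−0.92=0.08, long=0.58; AND[max(0, a+b−1)] → w = 0.00
Weighted average = (0.00·61.0 + 0.50·13.9 + 0.73·21.0 + 0.00·96.0) / (0.00 + 0.50 + 0.73 + 0.00)
  = 22.2800 / 1.2300 = 18.114

18.114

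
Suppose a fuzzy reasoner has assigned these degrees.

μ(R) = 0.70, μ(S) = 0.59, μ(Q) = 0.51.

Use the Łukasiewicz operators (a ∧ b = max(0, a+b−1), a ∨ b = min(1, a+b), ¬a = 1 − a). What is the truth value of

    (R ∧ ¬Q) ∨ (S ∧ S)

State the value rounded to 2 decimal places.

0.37

¬Q = 1 − 0.51 = 0.49
R ∧ ¬Q = max(0, a+b−1) on (0.70, 0.49) = 0.19
S ∧ S = max(0, a+b−1) on (0.59, 0.59) = 0.18
(R ∧ ¬Q) ∨ (S ∧ S) = min(1, a+b) on (0.19, 0.18) = 0.37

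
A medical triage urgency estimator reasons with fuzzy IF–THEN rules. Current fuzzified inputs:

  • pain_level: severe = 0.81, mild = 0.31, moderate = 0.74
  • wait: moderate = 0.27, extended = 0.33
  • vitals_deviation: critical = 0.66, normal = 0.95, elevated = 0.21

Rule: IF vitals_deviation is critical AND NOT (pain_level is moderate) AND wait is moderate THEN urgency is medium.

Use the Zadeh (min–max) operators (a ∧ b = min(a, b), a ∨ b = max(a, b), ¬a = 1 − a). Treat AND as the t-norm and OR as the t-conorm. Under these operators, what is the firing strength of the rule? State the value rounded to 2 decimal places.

0.26

firing strength: critical=0.66, ¬moderate=1−0.74=0.26, moderate=0.27; AND[min(a, b)] → w = 0.26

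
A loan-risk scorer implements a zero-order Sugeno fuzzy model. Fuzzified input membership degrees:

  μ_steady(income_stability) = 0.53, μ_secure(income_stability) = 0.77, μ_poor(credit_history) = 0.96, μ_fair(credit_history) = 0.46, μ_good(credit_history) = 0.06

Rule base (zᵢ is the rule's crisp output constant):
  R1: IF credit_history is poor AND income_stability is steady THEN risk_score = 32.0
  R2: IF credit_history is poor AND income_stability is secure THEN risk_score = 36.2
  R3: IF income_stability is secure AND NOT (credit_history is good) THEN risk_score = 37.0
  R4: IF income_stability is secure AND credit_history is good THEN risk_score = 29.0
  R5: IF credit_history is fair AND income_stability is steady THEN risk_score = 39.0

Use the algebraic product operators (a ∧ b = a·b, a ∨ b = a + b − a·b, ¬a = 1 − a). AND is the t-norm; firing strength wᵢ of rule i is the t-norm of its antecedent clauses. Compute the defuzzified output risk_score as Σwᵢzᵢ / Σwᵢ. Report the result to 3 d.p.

35.666

R1 (z=32.0): poor=0.96, steady=0.53; AND[a·b] → w = 0.5088
R2 (z=36.2): poor=0.96, secure=0.77; AND[a·b] → w = 0.7392
R3 (z=37.0): secure=0.77, ¬good=1−0.06=0.94; AND[a·b] → w = 0.7238
R4 (z=29.0): secure=0.77, good=0.06; AND[a·b] → w = 0.0462
R5 (z=39.0): fair=0.46, steady=0.53; AND[a·b] → w = 0.2438
Weighted average = (0.5088·32.0 + 0.7392·36.2 + 0.7238·37.0 + 0.0462·29.0 + 0.2438·39.0) / (0.5088 + 0.7392 + 0.7238 + 0.0462 + 0.2438)
  = 80.6692 / 2.2618 = 35.666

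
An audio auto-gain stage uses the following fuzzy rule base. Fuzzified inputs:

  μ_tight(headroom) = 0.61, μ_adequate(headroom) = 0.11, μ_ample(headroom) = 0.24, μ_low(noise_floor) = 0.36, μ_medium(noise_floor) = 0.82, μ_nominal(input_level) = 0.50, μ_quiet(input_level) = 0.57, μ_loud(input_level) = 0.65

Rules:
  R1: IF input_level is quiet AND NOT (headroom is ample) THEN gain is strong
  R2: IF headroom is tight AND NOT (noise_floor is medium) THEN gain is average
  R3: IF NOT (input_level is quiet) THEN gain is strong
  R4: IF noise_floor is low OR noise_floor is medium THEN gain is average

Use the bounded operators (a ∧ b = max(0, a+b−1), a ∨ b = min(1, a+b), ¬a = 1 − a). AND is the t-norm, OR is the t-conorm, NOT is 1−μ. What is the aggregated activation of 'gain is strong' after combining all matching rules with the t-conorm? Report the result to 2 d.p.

0.76

R1: quiet=0.57, ¬ample=1−0.24=0.76; AND[max(0, a+b−1)] → w = 0.33
R2: tight=0.61, ¬medium=1−0.82=0.18; AND[max(0, a+b−1)] → w = 0.00
R3: ¬quiet=1−0.57=0.43 → w = 0.43
R4: low=0.36, medium=0.82; OR[min(1, a+b)] → w = 1.00
Rules with consequent 'strong': {R1, R3} → strengths 0.33, 0.43
Aggregate via t-conorm [min(1, a+b)]: 0.76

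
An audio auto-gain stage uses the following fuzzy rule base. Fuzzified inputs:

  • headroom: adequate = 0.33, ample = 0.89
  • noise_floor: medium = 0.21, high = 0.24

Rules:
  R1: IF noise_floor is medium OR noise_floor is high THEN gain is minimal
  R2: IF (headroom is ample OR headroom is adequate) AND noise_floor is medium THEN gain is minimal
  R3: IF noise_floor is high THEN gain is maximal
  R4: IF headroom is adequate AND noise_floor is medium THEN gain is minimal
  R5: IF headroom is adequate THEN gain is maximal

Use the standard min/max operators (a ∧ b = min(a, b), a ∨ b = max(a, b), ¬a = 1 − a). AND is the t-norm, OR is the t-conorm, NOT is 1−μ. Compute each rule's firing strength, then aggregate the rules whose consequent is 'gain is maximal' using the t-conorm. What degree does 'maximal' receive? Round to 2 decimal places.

0.33

R1: medium=0.21, high=0.24; OR[max(a, b)] → w = 0.24
R2: (ample=0.89 OR adequate=0.33) = 0.89; AND[min(a, b)] with medium=0.21 → w = 0.21
R3: high=0.24 → w = 0.24
R4: adequate=0.33, medium=0.21; AND[min(a, b)] → w = 0.21
R5: adequate=0.33 → w = 0.33
Rules with consequent 'maximal': {R3, R5} → strengths 0.24, 0.33
Aggregate via t-conorm [max(a, b)]: 0.33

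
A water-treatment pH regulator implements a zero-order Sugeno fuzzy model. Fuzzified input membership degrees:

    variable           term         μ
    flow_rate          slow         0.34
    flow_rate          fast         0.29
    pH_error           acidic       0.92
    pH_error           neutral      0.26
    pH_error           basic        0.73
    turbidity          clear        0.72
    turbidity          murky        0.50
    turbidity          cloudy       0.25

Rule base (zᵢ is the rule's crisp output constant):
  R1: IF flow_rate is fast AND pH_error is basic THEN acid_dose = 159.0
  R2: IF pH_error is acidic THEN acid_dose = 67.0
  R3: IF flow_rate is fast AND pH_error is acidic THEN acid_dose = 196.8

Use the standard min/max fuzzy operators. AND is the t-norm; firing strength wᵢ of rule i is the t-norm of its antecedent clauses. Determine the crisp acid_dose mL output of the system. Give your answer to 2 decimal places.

R1 (z=159.0): fast=0.29, basic=0.73; AND[min(a, b)] → w = 0.29
R2 (z=67.0): acidic=0.92 → w = 0.92
R3 (z=196.8): fast=0.29, acidic=0.92; AND[min(a, b)] → w = 0.29
Weighted average = (0.29·159.0 + 0.92·67.0 + 0.29·196.8) / (0.29 + 0.92 + 0.29)
  = 164.8220 / 1.5000 = 109.88

109.88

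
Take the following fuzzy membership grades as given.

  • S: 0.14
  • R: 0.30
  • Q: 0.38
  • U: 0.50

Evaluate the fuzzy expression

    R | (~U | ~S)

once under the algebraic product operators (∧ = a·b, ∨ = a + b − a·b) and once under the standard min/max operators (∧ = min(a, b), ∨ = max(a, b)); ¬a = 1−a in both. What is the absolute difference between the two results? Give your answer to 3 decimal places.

Under algebraic product:
  ~U = 1 − 0.5000 = 0.5000
  ~S = 1 − 0.1400 = 0.8600
  ~U | ~S = a + b − a·b on (0.5000, 0.8600) = 0.9300
  R | (~U | ~S) = a + b − a·b on (0.3000, 0.9300) = 0.9510
  → value = 0.9510
Under standard min/max:
  ~U = 1 − 0.50 = 0.50
  ~S = 1 − 0.14 = 0.86
  ~U | ~S = max(a, b) on (0.50, 0.86) = 0.86
  R | (~U | ~S) = max(a, b) on (0.30, 0.86) = 0.86
  → value = 0.8600
|0.9510 − 0.8600| = 0.091

0.091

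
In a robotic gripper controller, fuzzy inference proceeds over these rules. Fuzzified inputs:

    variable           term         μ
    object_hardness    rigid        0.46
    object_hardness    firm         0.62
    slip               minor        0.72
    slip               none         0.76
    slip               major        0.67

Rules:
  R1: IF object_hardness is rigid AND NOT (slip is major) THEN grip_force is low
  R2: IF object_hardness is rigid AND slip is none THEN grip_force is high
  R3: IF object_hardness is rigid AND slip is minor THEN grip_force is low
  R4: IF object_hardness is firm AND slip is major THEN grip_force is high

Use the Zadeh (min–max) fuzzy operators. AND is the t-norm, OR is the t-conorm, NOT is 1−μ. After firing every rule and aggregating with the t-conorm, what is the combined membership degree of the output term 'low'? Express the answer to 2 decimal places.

R1: rigid=0.46, ¬major=1−0.67=0.33; AND[min(a, b)] → w = 0.33
R2: rigid=0.46, none=0.76; AND[min(a, b)] → w = 0.46
R3: rigid=0.46, minor=0.72; AND[min(a, b)] → w = 0.46
R4: firm=0.62, major=0.67; AND[min(a, b)] → w = 0.62
Rules with consequent 'low': {R1, R3} → strengths 0.33, 0.46
Aggregate via t-conorm [max(a, b)]: 0.46

0.46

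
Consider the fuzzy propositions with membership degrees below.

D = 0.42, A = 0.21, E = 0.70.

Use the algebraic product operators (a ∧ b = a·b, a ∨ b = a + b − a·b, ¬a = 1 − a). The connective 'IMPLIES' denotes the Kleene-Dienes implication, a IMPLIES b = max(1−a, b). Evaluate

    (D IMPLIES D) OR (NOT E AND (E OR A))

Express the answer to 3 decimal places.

0.676

D IMPLIES D  [Kleene-Dienes: max(1−a, b)] with a=0.4200, b=0.4200 → 0.5800
NOT E = 1 − 0.7000 = 0.3000
E OR A = a + b − a·b on (0.7000, 0.2100) = 0.7630
NOT E AND (E OR A) = a·b on (0.3000, 0.7630) = 0.2289
(D IMPLIES D) OR (NOT E AND (E OR A)) = a + b − a·b on (0.5800, 0.2289) = 0.6761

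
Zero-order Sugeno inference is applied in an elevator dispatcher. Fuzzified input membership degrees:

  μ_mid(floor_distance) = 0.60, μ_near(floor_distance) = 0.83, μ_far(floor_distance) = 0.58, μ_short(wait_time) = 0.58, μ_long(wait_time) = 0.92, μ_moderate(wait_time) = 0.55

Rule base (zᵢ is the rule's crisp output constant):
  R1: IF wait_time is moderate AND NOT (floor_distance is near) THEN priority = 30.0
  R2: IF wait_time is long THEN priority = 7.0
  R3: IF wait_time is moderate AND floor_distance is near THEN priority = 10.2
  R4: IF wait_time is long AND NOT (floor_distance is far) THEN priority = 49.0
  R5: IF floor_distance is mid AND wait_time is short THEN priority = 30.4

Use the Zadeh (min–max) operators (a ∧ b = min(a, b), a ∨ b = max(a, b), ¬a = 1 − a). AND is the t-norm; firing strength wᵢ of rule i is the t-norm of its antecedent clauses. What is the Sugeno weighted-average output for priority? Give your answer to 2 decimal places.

R1 (z=30.0): moderate=0.55, ¬near=1−0.83=0.17; AND[min(a, b)] → w = 0.17
R2 (z=7.0): long=0.92 → w = 0.92
R3 (z=10.2): moderate=0.55, near=0.83; AND[min(a, b)] → w = 0.55
R4 (z=49.0): long=0.92, ¬far=1−0.58=0.42; AND[min(a, b)] → w = 0.42
R5 (z=30.4): mid=0.60, short=0.58; AND[min(a, b)] → w = 0.58
Weighted average = (0.17·30.0 + 0.92·7.0 + 0.55·10.2 + 0.42·49.0 + 0.58·30.4) / (0.17 + 0.92 + 0.55 + 0.42 + 0.58)
  = 55.3620 / 2.6400 = 20.97

20.97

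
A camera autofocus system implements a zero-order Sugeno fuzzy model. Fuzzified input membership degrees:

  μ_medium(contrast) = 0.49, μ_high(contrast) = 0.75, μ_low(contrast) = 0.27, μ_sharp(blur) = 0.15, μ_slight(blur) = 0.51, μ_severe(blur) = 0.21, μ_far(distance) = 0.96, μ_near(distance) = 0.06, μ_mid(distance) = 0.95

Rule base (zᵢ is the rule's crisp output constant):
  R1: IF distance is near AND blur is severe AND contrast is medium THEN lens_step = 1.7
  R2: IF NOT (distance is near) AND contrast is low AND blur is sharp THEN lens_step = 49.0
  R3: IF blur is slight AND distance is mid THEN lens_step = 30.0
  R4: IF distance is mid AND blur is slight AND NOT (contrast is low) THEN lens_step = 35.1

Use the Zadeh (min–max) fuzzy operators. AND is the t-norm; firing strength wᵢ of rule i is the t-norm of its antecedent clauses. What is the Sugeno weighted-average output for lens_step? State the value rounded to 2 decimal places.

33.05

R1 (z=1.7): near=0.06, severe=0.21, medium=0.49; AND[min(a, b)] → w = 0.06
R2 (z=49.0): ¬near=1−0.06=0.94, low=0.27, sharp=0.15; AND[min(a, b)] → w = 0.15
R3 (z=30.0): slight=0.51, mid=0.95; AND[min(a, b)] → w = 0.51
R4 (z=35.1): mid=0.95, slight=0.51, ¬low=1−0.27=0.73; AND[min(a, b)] → w = 0.51
Weighted average = (0.06·1.7 + 0.15·49.0 + 0.51·30.0 + 0.51·35.1) / (0.06 + 0.15 + 0.51 + 0.51)
  = 40.6530 / 1.2300 = 33.05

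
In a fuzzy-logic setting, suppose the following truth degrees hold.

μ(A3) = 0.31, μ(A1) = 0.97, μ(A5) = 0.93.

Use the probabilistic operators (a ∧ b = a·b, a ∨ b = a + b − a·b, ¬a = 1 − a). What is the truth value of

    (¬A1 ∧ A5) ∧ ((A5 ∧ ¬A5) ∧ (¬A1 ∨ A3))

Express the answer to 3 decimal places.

¬A1 = 1 − 0.9700 = 0.0300
¬A1 ∧ A5 = a·b on (0.0300, 0.9300) = 0.0279
¬A5 = 1 − 0.9300 = 0.0700
A5 ∧ ¬A5 = a·b on (0.9300, 0.0700) = 0.0651
¬A1 = 1 − 0.9700 = 0.0300
¬A1 ∨ A3 = a + b − a·b on (0.0300, 0.3100) = 0.3307
(A5 ∧ ¬A5) ∧ (¬A1 ∨ A3) = a·b on (0.0651, 0.3307) = 0.0215
(¬A1 ∧ A5) ∧ ((A5 ∧ ¬A5) ∧ (¬A1 ∨ A3)) = a·b on (0.0279, 0.0215) = 0.0006

0.001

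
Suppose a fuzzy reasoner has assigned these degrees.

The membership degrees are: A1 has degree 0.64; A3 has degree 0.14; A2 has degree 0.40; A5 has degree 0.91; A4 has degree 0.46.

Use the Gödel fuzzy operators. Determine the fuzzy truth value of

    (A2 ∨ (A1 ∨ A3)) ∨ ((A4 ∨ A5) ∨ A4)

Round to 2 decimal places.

0.91

A1 ∨ A3 = max(a, b) on (0.64, 0.14) = 0.64
A2 ∨ (A1 ∨ A3) = max(a, b) on (0.40, 0.64) = 0.64
A4 ∨ A5 = max(a, b) on (0.46, 0.91) = 0.91
(A4 ∨ A5) ∨ A4 = max(a, b) on (0.91, 0.46) = 0.91
(A2 ∨ (A1 ∨ A3)) ∨ ((A4 ∨ A5) ∨ A4) = max(a, b) on (0.64, 0.91) = 0.91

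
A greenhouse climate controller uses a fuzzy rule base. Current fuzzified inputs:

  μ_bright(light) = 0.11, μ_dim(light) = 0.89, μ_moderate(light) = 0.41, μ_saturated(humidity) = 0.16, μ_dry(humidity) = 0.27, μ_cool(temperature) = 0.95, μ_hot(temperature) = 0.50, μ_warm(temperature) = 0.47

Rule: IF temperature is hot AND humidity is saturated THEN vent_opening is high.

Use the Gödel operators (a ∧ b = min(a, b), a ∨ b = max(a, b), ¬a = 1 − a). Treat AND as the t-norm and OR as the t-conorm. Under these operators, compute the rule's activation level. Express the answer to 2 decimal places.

0.16

firing strength: hot=0.50, saturated=0.16; AND[min(a, b)] → w = 0.16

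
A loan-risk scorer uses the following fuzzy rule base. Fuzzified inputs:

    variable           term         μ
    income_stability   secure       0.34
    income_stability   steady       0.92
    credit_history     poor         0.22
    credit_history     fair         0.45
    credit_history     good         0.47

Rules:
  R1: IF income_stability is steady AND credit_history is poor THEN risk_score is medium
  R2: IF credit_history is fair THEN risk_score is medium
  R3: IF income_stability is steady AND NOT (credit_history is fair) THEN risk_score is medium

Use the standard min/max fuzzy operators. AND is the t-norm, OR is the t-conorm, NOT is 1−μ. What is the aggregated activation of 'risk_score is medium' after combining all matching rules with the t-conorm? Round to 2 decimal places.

R1: steady=0.92, poor=0.22; AND[min(a, b)] → w = 0.22
R2: fair=0.45 → w = 0.45
R3: steady=0.92, ¬fair=1−0.45=0.55; AND[min(a, b)] → w = 0.55
Rules with consequent 'medium': {R1, R2, R3} → strengths 0.22, 0.45, 0.55
Aggregate via t-conorm [max(a, b)]: 0.55

0.55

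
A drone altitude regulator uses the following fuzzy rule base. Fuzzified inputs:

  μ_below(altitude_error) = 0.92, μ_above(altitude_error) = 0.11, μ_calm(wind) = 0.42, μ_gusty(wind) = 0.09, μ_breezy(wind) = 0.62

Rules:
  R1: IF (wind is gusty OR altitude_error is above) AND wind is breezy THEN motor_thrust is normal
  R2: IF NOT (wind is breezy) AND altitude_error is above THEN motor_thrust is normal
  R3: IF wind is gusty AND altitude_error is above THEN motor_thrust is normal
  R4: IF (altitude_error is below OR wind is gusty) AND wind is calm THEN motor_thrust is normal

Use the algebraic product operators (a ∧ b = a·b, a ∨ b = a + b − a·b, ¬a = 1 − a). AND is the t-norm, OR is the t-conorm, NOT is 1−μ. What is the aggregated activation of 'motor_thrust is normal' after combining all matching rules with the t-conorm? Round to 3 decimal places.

0.489

R1: (gusty=0.09 OR above=0.11) = 0.1901; AND[a·b] with breezy=0.62 → w = 0.1179
R2: ¬breezy=1−0.62=0.38, above=0.11; AND[a·b] → w = 0.0418
R3: gusty=0.09, above=0.11; AND[a·b] → w = 0.0099
R4: (below=0.92 OR gusty=0.09) = 0.9272; AND[a·b] with calm=0.42 → w = 0.3894
Rules with consequent 'normal': {R1, R2, R3, R4} → strengths 0.1179, 0.0418, 0.0099, 0.3894
Aggregate via t-conorm [a + b − a·b]: 0.4890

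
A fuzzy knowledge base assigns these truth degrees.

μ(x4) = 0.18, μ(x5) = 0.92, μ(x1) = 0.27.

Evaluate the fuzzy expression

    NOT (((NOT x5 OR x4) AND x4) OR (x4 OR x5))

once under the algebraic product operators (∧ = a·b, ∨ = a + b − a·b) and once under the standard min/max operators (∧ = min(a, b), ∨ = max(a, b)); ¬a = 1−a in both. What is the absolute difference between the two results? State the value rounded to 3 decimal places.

Under algebraic product:
  NOT x5 = 1 − 0.9200 = 0.0800
  NOT x5 OR x4 = a + b − a·b on (0.0800, 0.1800) = 0.2456
  (NOT x5 OR x4) AND x4 = a·b on (0.2456, 0.1800) = 0.0442
  x4 OR x5 = a + b − a·b on (0.1800, 0.9200) = 0.9344
  ((NOT x5 OR x4) AND x4) OR (x4 OR x5) = a + b − a·b on (0.0442, 0.9344) = 0.9373
  NOT (((NOT x5 OR x4) AND x4) OR (x4 OR x5)) = 1 − 0.9373 = 0.0627
  → value = 0.0627
Under standard min/max:
  NOT x5 = 1 − 0.92 = 0.08
  NOT x5 OR x4 = max(a, b) on (0.08, 0.18) = 0.18
  (NOT x5 OR x4) AND x4 = min(a, b) on (0.18, 0.18) = 0.18
  x4 OR x5 = max(a, b) on (0.18, 0.92) = 0.92
  ((NOT x5 OR x4) AND x4) OR (x4 OR x5) = max(a, b) on (0.18, 0.92) = 0.92
  NOT (((NOT x5 OR x4) AND x4) OR (x4 OR x5)) = 1 − 0.92 = 0.08
  → value = 0.0800
|0.0627 − 0.0800| = 0.017

0.017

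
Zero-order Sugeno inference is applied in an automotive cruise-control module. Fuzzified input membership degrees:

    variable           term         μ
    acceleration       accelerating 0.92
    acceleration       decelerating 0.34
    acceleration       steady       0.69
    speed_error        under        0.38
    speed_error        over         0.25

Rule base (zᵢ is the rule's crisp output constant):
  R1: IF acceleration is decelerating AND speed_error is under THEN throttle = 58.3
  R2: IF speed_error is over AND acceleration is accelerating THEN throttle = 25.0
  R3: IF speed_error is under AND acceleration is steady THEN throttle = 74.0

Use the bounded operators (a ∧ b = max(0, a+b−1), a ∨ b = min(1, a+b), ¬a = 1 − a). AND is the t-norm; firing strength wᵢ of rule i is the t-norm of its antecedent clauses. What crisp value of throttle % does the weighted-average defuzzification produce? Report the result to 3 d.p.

R1 (z=58.3): decelerating=0.34, under=0.38; AND[max(0, a+b−1)] → w = 0.00
R2 (z=25.0): over=0.25, accelerating=0.92; AND[max(0, a+b−1)] → w = 0.17
R3 (z=74.0): under=0.38, steady=0.69; AND[max(0, a+b−1)] → w = 0.07
Weighted average = (0.00·58.3 + 0.17·25.0 + 0.07·74.0) / (0.00 + 0.17 + 0.07)
  = 9.4300 / 0.2400 = 39.292

39.292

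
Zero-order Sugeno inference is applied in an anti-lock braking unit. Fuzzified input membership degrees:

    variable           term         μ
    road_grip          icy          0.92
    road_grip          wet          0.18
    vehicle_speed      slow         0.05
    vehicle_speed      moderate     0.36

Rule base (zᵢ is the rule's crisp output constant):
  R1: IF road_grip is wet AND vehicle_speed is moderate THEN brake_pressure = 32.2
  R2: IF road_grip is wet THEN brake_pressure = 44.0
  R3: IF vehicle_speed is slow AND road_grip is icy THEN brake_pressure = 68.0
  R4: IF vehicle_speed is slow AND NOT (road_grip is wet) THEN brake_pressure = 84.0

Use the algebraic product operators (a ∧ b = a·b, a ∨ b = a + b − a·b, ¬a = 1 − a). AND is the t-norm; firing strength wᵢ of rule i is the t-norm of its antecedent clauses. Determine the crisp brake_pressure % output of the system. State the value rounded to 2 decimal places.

49.97

R1 (z=32.2): wet=0.18, moderate=0.36; AND[a·b] → w = 0.0648
R2 (z=44.0): wet=0.18 → w = 0.1800
R3 (z=68.0): slow=0.05, icy=0.92; AND[a·b] → w = 0.0460
R4 (z=84.0): slow=0.05, ¬wet=1−0.18=0.82; AND[a·b] → w = 0.0410
Weighted average = (0.0648·32.2 + 0.1800·44.0 + 0.0460·68.0 + 0.0410·84.0) / (0.0648 + 0.1800 + 0.0460 + 0.0410)
  = 16.5786 / 0.3318 = 49.97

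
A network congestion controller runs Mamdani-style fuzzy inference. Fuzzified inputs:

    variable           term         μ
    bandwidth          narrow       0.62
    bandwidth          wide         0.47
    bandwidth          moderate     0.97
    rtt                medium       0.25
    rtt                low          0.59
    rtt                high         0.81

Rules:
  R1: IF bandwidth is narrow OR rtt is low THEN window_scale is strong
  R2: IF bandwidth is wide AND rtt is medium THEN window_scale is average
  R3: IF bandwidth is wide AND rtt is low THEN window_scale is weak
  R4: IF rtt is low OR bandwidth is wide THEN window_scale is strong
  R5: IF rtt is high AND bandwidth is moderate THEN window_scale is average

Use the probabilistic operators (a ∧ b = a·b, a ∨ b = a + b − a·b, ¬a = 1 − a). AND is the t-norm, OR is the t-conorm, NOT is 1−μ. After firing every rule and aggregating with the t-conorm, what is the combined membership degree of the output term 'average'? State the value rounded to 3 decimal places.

R1: narrow=0.62, low=0.59; OR[a + b − a·b] → w = 0.8442
R2: wide=0.47, medium=0.25; AND[a·b] → w = 0.1175
R3: wide=0.47, low=0.59; AND[a·b] → w = 0.2773
R4: low=0.59, wide=0.47; OR[a + b − a·b] → w = 0.7827
R5: high=0.81, moderate=0.97; AND[a·b] → w = 0.7857
Rules with consequent 'average': {R2, R5} → strengths 0.1175, 0.7857
Aggregate via t-conorm [a + b − a·b]: 0.8109

0.811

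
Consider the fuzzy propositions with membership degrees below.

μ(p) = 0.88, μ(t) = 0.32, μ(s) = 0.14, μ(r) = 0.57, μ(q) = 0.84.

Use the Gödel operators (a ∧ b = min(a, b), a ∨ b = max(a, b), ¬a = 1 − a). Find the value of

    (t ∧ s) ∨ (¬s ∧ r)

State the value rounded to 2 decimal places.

0.57

t ∧ s = min(a, b) on (0.32, 0.14) = 0.14
¬s = 1 − 0.14 = 0.86
¬s ∧ r = min(a, b) on (0.86, 0.57) = 0.57
(t ∧ s) ∨ (¬s ∧ r) = max(a, b) on (0.14, 0.57) = 0.57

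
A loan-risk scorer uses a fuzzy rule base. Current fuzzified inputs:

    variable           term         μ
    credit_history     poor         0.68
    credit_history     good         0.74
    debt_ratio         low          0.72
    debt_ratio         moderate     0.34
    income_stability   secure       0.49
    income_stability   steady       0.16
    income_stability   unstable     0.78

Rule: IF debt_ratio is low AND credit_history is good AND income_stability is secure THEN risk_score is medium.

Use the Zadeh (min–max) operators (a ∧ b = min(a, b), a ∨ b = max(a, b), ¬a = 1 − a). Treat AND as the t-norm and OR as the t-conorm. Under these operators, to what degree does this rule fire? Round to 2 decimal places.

firing strength: low=0.72, good=0.74, secure=0.49; AND[min(a, b)] → w = 0.49

0.49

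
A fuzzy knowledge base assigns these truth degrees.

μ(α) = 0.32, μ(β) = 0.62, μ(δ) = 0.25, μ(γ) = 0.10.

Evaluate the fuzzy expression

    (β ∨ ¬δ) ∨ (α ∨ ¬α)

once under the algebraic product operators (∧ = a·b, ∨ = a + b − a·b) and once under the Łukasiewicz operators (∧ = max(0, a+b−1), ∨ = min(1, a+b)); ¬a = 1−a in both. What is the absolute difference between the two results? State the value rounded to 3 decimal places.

0.021

Under algebraic product:
  ¬δ = 1 − 0.2500 = 0.7500
  β ∨ ¬δ = a + b − a·b on (0.6200, 0.7500) = 0.9050
  ¬α = 1 − 0.3200 = 0.6800
  α ∨ ¬α = a + b − a·b on (0.3200, 0.6800) = 0.7824
  (β ∨ ¬δ) ∨ (α ∨ ¬α) = a + b − a·b on (0.9050, 0.7824) = 0.9793
  → value = 0.9793
Under Łukasiewicz:
  ¬δ = 1 − 0.25 = 0.75
  β ∨ ¬δ = min(1, a+b) on (0.62, 0.75) = 1.00
  ¬α = 1 − 0.32 = 0.68
  α ∨ ¬α = min(1, a+b) on (0.32, 0.68) = 1.00
  (β ∨ ¬δ) ∨ (α ∨ ¬α) = min(1, a+b) on (1.00, 1.00) = 1.00
  → value = 1.0000
|0.9793 − 1.0000| = 0.021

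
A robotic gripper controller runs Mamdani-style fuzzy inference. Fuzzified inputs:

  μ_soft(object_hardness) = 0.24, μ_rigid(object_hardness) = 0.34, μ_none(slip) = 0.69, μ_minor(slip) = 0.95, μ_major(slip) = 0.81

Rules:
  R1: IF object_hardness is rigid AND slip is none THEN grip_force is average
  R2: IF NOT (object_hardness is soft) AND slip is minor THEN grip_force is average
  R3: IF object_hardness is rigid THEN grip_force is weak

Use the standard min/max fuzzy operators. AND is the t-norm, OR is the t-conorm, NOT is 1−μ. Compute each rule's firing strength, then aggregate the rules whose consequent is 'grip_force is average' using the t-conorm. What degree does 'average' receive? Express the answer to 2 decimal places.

R1: rigid=0.34, none=0.69; AND[min(a, b)] → w = 0.34
R2: ¬soft=1−0.24=0.76, minor=0.95; AND[min(a, b)] → w = 0.76
R3: rigid=0.34 → w = 0.34
Rules with consequent 'average': {R1, R2} → strengths 0.34, 0.76
Aggregate via t-conorm [max(a, b)]: 0.76

0.76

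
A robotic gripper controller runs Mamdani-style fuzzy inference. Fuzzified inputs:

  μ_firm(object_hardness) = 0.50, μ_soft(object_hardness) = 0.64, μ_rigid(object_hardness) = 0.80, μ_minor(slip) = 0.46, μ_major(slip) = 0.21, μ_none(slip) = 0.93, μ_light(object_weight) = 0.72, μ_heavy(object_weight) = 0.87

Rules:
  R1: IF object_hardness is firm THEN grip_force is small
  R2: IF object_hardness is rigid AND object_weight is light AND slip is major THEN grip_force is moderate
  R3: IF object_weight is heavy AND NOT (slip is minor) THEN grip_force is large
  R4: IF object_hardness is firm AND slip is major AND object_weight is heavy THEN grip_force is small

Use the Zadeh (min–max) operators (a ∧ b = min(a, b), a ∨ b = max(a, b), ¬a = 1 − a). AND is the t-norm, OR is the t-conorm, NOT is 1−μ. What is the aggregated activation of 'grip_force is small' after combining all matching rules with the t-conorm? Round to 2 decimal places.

R1: firm=0.50 → w = 0.50
R2: rigid=0.80, light=0.72, major=0.21; AND[min(a, b)] → w = 0.21
R3: heavy=0.87, ¬minor=1−0.46=0.54; AND[min(a, b)] → w = 0.54
R4: firm=0.50, major=0.21, heavy=0.87; AND[min(a, b)] → w = 0.21
Rules with consequent 'small': {R1, R4} → strengths 0.50, 0.21
Aggregate via t-conorm [max(a, b)]: 0.50

0.50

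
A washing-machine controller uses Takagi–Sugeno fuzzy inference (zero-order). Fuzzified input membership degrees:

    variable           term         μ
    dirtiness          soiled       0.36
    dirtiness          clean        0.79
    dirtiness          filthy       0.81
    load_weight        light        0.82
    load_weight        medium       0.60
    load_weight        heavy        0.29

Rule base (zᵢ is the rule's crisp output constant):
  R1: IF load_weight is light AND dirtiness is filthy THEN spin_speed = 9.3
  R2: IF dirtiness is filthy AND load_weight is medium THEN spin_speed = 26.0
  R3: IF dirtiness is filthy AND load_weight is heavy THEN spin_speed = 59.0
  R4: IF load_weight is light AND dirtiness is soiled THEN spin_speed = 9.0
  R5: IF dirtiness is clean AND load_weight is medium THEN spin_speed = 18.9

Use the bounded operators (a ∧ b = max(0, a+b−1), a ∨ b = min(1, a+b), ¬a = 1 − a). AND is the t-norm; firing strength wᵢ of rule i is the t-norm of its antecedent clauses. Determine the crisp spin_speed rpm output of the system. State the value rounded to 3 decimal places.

R1 (z=9.3): light=0.82, filthy=0.81; AND[max(0, a+b−1)] → w = 0.63
R2 (z=26.0): filthy=0.81, medium=0.60; AND[max(0, a+b−1)] → w = 0.41
R3 (z=59.0): filthy=0.81, heavy=0.29; AND[max(0, a+b−1)] → w = 0.10
R4 (z=9.0): light=0.82, soiled=0.36; AND[max(0, a+b−1)] → w = 0.18
R5 (z=18.9): clean=0.79, medium=0.60; AND[max(0, a+b−1)] → w = 0.39
Weighted average = (0.63·9.3 + 0.41·26.0 + 0.10·59.0 + 0.18·9.0 + 0.39·18.9) / (0.63 + 0.41 + 0.10 + 0.18 + 0.39)
  = 31.4100 / 1.7100 = 18.368

18.368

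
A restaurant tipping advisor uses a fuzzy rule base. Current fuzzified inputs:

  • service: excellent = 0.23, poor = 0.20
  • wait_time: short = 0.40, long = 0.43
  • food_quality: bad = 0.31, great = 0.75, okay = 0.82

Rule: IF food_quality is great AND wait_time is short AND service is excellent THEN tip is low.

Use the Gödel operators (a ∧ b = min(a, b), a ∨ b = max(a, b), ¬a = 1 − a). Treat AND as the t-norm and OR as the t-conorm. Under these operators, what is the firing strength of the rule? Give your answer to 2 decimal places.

firing strength: great=0.75, short=0.40, excellent=0.23; AND[min(a, b)] → w = 0.23

0.23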